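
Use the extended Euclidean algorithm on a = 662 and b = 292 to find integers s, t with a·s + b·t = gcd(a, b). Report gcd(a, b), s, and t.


Euclidean algorithm on (662, 292) — divide until remainder is 0:
  662 = 2 · 292 + 78
  292 = 3 · 78 + 58
  78 = 1 · 58 + 20
  58 = 2 · 20 + 18
  20 = 1 · 18 + 2
  18 = 9 · 2 + 0
gcd(662, 292) = 2.
Track Bezout coefficients alongside the remainders: start with r₀ = 662 = a·1 + b·0 (s = 1, t = 0) and r₁ = 292 = a·0 + b·1 (s = 0, t = 1); each new remainder r_{k+1} = r_{k-1} − q_k·r_k inherits s_{k+1} = s_{k-1} − q_k·s_k, t_{k+1} = t_{k-1} − q_k·t_k, so r_k = a·s_k + b·t_k at every step:
  q = 2: r = 78, s = 1 − 2·0 = 1, t = 0 − 2·1 = -2  (check: 662·1 + 292·(-2) = 78)
  q = 3: r = 58, s = 0 − 3·1 = -3, t = 1 − 3·(-2) = 7  (check: 662·(-3) + 292·7 = 58)
  q = 1: r = 20, s = 1 − 1·(-3) = 4, t = -2 − 1·7 = -9  (check: 662·4 + 292·(-9) = 20)
  q = 2: r = 18, s = -3 − 2·4 = -11, t = 7 − 2·(-9) = 25  (check: 662·(-11) + 292·25 = 18)
  q = 1: r = 2, s = 4 − 1·(-11) = 15, t = -9 − 1·25 = -34  (check: 662·15 + 292·(-34) = 2)
The row with r = 2 (the gcd) gives the Bezout coefficients s = 15, t = -34.
Result: 662 · (15) + 292 · (-34) = 2.

gcd(662, 292) = 2; s = 15, t = -34 (check: 662·15 + 292·(-34) = 2).


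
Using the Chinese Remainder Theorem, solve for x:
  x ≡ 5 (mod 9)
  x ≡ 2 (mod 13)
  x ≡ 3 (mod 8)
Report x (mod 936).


Moduli 9, 13, 8 are pairwise coprime; by CRT there is a unique solution modulo M = 9 · 13 · 8 = 936.
Solve pairwise, accumulating the modulus:
  Start with x ≡ 5 (mod 9).
  Combine with x ≡ 2 (mod 13): since gcd(9, 13) = 1, we get a unique residue mod 117.
    Write x = 5 + 9·t and substitute into x ≡ 2 (mod 13): 9·t ≡ 2 − 5 = -3 (mod 13).
    Reduce coefficients mod 13: 9·t ≡ 10 (mod 13).
    The inverse of 9 mod 13 is 3 (since 9·3 = 27 = 2·13 + 1), so t ≡ 3·10 = 30 ≡ 4 (mod 13).
    Then x = 5 + 9·4 = 41, valid modulo lcm(9, 13) = 117: x ≡ 41 (mod 117).
  Combine with x ≡ 3 (mod 8): since gcd(117, 8) = 1, we get a unique residue mod 936.
    Write x = 41 + 117·t and substitute into x ≡ 3 (mod 8): 117·t ≡ 3 − 41 = -38 (mod 8).
    Reduce coefficients mod 8: 5·t ≡ 2 (mod 8).
    The inverse of 5 mod 8 is 5 (since 5·5 = 25 = 3·8 + 1), so t ≡ 5·2 = 10 ≡ 2 (mod 8).
    Then x = 41 + 117·2 = 275, valid modulo lcm(117, 8) = 936: x ≡ 275 (mod 936).
Verify: 275 mod 9 = 5 ✓, 275 mod 13 = 2 ✓, 275 mod 8 = 3 ✓.

x ≡ 275 (mod 936).


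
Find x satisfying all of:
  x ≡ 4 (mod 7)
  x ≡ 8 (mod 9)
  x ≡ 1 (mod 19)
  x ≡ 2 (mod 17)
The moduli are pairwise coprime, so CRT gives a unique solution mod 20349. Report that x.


Product of moduli M = 7 · 9 · 19 · 17 = 20349.
Merge one congruence at a time:
  Start: x ≡ 4 (mod 7).
  Combine with x ≡ 8 (mod 9); new modulus lcm = 63.
    Write x = 4 + 7·t and substitute into x ≡ 8 (mod 9): 7·t ≡ 8 − 4 = 4 (mod 9).
    The inverse of 7 mod 9 is 4 (since 7·4 = 28 = 3·9 + 1), so t ≡ 4·4 = 16 ≡ 7 (mod 9).
    Then x = 4 + 7·7 = 53, valid modulo lcm(7, 9) = 63: x ≡ 53 (mod 63).
  Combine with x ≡ 1 (mod 19); new modulus lcm = 1197.
    Write x = 53 + 63·t and substitute into x ≡ 1 (mod 19): 63·t ≡ 1 − 53 = -52 (mod 19).
    Reduce coefficients mod 19: 6·t ≡ 5 (mod 19).
    The inverse of 6 mod 19 is 16 (since 6·16 = 96 = 5·19 + 1), so t ≡ 16·5 = 80 ≡ 4 (mod 19).
    Then x = 53 + 63·4 = 305, valid modulo lcm(63, 19) = 1197: x ≡ 305 (mod 1197).
  Combine with x ≡ 2 (mod 17); new modulus lcm = 20349.
    Write x = 305 + 1197·t and substitute into x ≡ 2 (mod 17): 1197·t ≡ 2 − 305 = -303 (mod 17).
    Reduce coefficients mod 17: 7·t ≡ 3 (mod 17).
    The inverse of 7 mod 17 is 5 (since 7·5 = 35 = 2·17 + 1), so t ≡ 5·3 = 15 ≡ 15 (mod 17).
    Then x = 305 + 1197·15 = 18260, valid modulo lcm(1197, 17) = 20349: x ≡ 18260 (mod 20349).
Verify against each original: 18260 mod 7 = 4, 18260 mod 9 = 8, 18260 mod 19 = 1, 18260 mod 17 = 2.

x ≡ 18260 (mod 20349).


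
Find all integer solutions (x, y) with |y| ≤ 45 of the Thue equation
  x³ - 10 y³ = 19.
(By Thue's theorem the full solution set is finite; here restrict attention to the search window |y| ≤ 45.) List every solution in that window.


The equation is x³ - 10y³ = 19. For fixed y, x³ = 10·y³ + 19, so a solution requires the RHS to be a perfect cube.
Strategy: iterate y from -45 to 45, compute RHS = 10·y³ + 19, and check whether it is a (positive or negative) perfect cube.
Check small values of y:
  y = 0: RHS = 19 is not a perfect cube.
  y = 1: RHS = 29 is not a perfect cube.
  y = -1: RHS = 9 is not a perfect cube.
  y = 2: RHS = 99 is not a perfect cube.
  y = -2: RHS = -61 is not a perfect cube.
  y = 3: RHS = 289 is not a perfect cube.
  y = -3: RHS = -251 is not a perfect cube.
Continuing the search up to |y| = 45 finds no solutions either.
No (x, y) in the scanned range satisfies the equation.

No integer solutions with |y| ≤ 45.


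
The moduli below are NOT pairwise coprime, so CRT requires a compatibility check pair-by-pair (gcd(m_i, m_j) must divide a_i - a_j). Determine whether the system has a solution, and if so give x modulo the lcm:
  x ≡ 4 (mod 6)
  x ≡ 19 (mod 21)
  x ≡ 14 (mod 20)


Moduli 6, 21, 20 are not pairwise coprime, so CRT works modulo lcm(m_i) when all pairwise compatibility conditions hold.
Pairwise compatibility: gcd(m_i, m_j) must divide a_i - a_j for every pair.
Merge one congruence at a time:
  Start: x ≡ 4 (mod 6).
  Combine with x ≡ 19 (mod 21): gcd(6, 21) = 3; 19 - 4 = 15, which IS divisible by 3, so compatible.
    Write x = 4 + 6·t and substitute into x ≡ 19 (mod 21): 6·t ≡ 19 − 4 = 15 (mod 21).
    Divide the congruence (and modulus) by g = 3: 2·t ≡ 5 (mod 7).
    The inverse of 2 mod 7 is 4 (since 2·4 = 8 = 1·7 + 1), so t ≡ 4·5 = 20 ≡ 6 (mod 7).
    Then x = 4 + 6·6 = 40, valid modulo lcm(6, 21) = 42: x ≡ 40 (mod 42).
  Combine with x ≡ 14 (mod 20): gcd(42, 20) = 2; 14 - 40 = -26, which IS divisible by 2, so compatible.
    Write x = 40 + 42·t and substitute into x ≡ 14 (mod 20): 42·t ≡ 14 − 40 = -26 (mod 20).
    Divide the congruence (and modulus) by g = 2: 21·t ≡ -13 (mod 10).
    Reduce coefficients mod 10: 1·t ≡ 7 (mod 10).
    So t ≡ 7 (mod 10).
    Then x = 40 + 42·7 = 334, valid modulo lcm(42, 20) = 420: x ≡ 334 (mod 420).
Verify: 334 mod 6 = 4, 334 mod 21 = 19, 334 mod 20 = 14.

x ≡ 334 (mod 420).


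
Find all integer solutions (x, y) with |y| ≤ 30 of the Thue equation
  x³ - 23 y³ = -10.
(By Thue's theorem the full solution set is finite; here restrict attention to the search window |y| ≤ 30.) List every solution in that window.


The equation is x³ - 23y³ = -10. For fixed y, x³ = 23·y³ − 10, so a solution requires the RHS to be a perfect cube.
Strategy: iterate y from -30 to 30, compute RHS = 23·y³ − 10, and check whether it is a (positive or negative) perfect cube.
Check small values of y:
  y = 0: RHS = -10 is not a perfect cube.
  y = 1: RHS = 13 is not a perfect cube.
  y = -1: RHS = -33 is not a perfect cube.
  y = 2: RHS = 174 is not a perfect cube.
  y = -2: RHS = -194 is not a perfect cube.
  y = 3: RHS = 611 is not a perfect cube.
  y = -3: RHS = -631 is not a perfect cube.
Continuing the search up to |y| = 30 finds no solutions either.
No (x, y) in the scanned range satisfies the equation.

No integer solutions with |y| ≤ 30.


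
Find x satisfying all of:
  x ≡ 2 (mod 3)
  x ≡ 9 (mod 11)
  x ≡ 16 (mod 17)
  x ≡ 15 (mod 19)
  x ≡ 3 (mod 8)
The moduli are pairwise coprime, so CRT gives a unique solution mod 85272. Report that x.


Product of moduli M = 3 · 11 · 17 · 19 · 8 = 85272.
Merge one congruence at a time:
  Start: x ≡ 2 (mod 3).
  Combine with x ≡ 9 (mod 11); new modulus lcm = 33.
    Write x = 2 + 3·t and substitute into x ≡ 9 (mod 11): 3·t ≡ 9 − 2 = 7 (mod 11).
    The inverse of 3 mod 11 is 4 (since 3·4 = 12 = 1·11 + 1), so t ≡ 4·7 = 28 ≡ 6 (mod 11).
    Then x = 2 + 3·6 = 20, valid modulo lcm(3, 11) = 33: x ≡ 20 (mod 33).
  Combine with x ≡ 16 (mod 17); new modulus lcm = 561.
    Write x = 20 + 33·t and substitute into x ≡ 16 (mod 17): 33·t ≡ 16 − 20 = -4 (mod 17).
    Reduce coefficients mod 17: 16·t ≡ 13 (mod 17).
    The inverse of 16 mod 17 is 16 (since 16·16 = 256 = 15·17 + 1), so t ≡ 16·13 = 208 ≡ 4 (mod 17).
    Then x = 20 + 33·4 = 152, valid modulo lcm(33, 17) = 561: x ≡ 152 (mod 561).
  Combine with x ≡ 15 (mod 19); new modulus lcm = 10659.
    Write x = 152 + 561·t and substitute into x ≡ 15 (mod 19): 561·t ≡ 15 − 152 = -137 (mod 19).
    Reduce coefficients mod 19: 10·t ≡ 15 (mod 19).
    The inverse of 10 mod 19 is 2 (since 10·2 = 20 = 1·19 + 1), so t ≡ 2·15 = 30 ≡ 11 (mod 19).
    Then x = 152 + 561·11 = 6323, valid modulo lcm(561, 19) = 10659: x ≡ 6323 (mod 10659).
  Combine with x ≡ 3 (mod 8); new modulus lcm = 85272.
    Write x = 6323 + 10659·t and substitute into x ≡ 3 (mod 8): 10659·t ≡ 3 − 6323 = -6320 (mod 8).
    Reduce coefficients mod 8: 3·t ≡ 0 (mod 8).
    The inverse of 3 mod 8 is 3 (since 3·3 = 9 = 1·8 + 1), so t ≡ 3·0 = 0 ≡ 0 (mod 8).
    Then x = 6323 + 10659·0 = 6323, valid modulo lcm(10659, 8) = 85272: x ≡ 6323 (mod 85272).
Verify against each original: 6323 mod 3 = 2, 6323 mod 11 = 9, 6323 mod 17 = 16, 6323 mod 19 = 15, 6323 mod 8 = 3.

x ≡ 6323 (mod 85272).


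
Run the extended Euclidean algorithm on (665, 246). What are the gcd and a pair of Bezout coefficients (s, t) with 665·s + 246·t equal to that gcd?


Euclidean algorithm on (665, 246) — divide until remainder is 0:
  665 = 2 · 246 + 173
  246 = 1 · 173 + 73
  173 = 2 · 73 + 27
  73 = 2 · 27 + 19
  27 = 1 · 19 + 8
  19 = 2 · 8 + 3
  8 = 2 · 3 + 2
  3 = 1 · 2 + 1
  2 = 2 · 1 + 0
gcd(665, 246) = 1.
Track Bezout coefficients alongside the remainders: start with r₀ = 665 = a·1 + b·0 (s = 1, t = 0) and r₁ = 246 = a·0 + b·1 (s = 0, t = 1); each new remainder r_{k+1} = r_{k-1} − q_k·r_k inherits s_{k+1} = s_{k-1} − q_k·s_k, t_{k+1} = t_{k-1} − q_k·t_k, so r_k = a·s_k + b·t_k at every step:
  q = 2: r = 173, s = 1 − 2·0 = 1, t = 0 − 2·1 = -2  (check: 665·1 + 246·(-2) = 173)
  q = 1: r = 73, s = 0 − 1·1 = -1, t = 1 − 1·(-2) = 3  (check: 665·(-1) + 246·3 = 73)
  q = 2: r = 27, s = 1 − 2·(-1) = 3, t = -2 − 2·3 = -8  (check: 665·3 + 246·(-8) = 27)
  q = 2: r = 19, s = -1 − 2·3 = -7, t = 3 − 2·(-8) = 19  (check: 665·(-7) + 246·19 = 19)
  q = 1: r = 8, s = 3 − 1·(-7) = 10, t = -8 − 1·19 = -27  (check: 665·10 + 246·(-27) = 8)
  q = 2: r = 3, s = -7 − 2·10 = -27, t = 19 − 2·(-27) = 73  (check: 665·(-27) + 246·73 = 3)
  q = 2: r = 2, s = 10 − 2·(-27) = 64, t = -27 − 2·73 = -173  (check: 665·64 + 246·(-173) = 2)
  q = 1: r = 1, s = -27 − 1·64 = -91, t = 73 − 1·(-173) = 246  (check: 665·(-91) + 246·246 = 1)
The row with r = 1 (the gcd) gives the Bezout coefficients s = -91, t = 246.
Result: 665 · (-91) + 246 · (246) = 1.

gcd(665, 246) = 1; s = -91, t = 246 (check: 665·(-91) + 246·246 = 1).


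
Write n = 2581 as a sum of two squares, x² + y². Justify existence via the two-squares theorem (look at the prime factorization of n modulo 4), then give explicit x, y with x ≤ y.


Step 1: Factor n = 2581 = 29 · 89.
Step 2: Check the mod-4 condition on each prime factor: 29 ≡ 1 (mod 4), exponent 1; 89 ≡ 1 (mod 4), exponent 1.
All primes ≡ 3 (mod 4) appear to even exponent (or don't appear), so by the two-squares theorem n IS expressible as a sum of two squares.
Step 3: Build a representation. Here n = 29 · 89 is a product of primes ≡ 1 (mod 4). Each prime p ≡ 1 (mod 4) is itself a sum of two squares; find a² by testing p − a² for a perfect square:
  29: 29 − 1² = 28, 29 − 2² = 25 = 5² ⇒ 29 = 2² + 5².
  89: 89 − 1² = 88, 89 − 2² = 85, 89 − 3² = 80, 89 − 4² = 73, 89 − 5² = 64 = 8² ⇒ 89 = 5² + 8².
  Combine using the Brahmagupta–Fibonacci identity (a² + b²)(c² + d²) = (ac − bd)² + (ad + bc)² = (ac + bd)² + (ad − bc)²:
  29 · 89 = 2581: from (2² + 5²)(5² + 8²), take (2·5 − 5·8, 2·8 + 5·5) = (10 − 40, 16 + 25) = (-30, 41); dropping signs (only squares matter) gives (30, 41); check 30² + 41² = 900 + 1681 = 2581 ✓.
Step 4: Order so x ≤ y and verify: 30² + 41² = 900 + 1681 = 2581 = n. ✓

n = 2581 = 30² + 41² (one valid representation with x ≤ y).


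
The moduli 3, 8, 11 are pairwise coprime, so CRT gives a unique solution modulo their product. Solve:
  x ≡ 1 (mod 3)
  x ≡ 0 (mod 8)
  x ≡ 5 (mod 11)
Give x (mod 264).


Moduli 3, 8, 11 are pairwise coprime; by CRT there is a unique solution modulo M = 3 · 8 · 11 = 264.
Solve pairwise, accumulating the modulus:
  Start with x ≡ 1 (mod 3).
  Combine with x ≡ 0 (mod 8): since gcd(3, 8) = 1, we get a unique residue mod 24.
    Write x = 1 + 3·t and substitute into x ≡ 0 (mod 8): 3·t ≡ 0 − 1 = -1 (mod 8).
    Reduce coefficients mod 8: 3·t ≡ 7 (mod 8).
    The inverse of 3 mod 8 is 3 (since 3·3 = 9 = 1·8 + 1), so t ≡ 3·7 = 21 ≡ 5 (mod 8).
    Then x = 1 + 3·5 = 16, valid modulo lcm(3, 8) = 24: x ≡ 16 (mod 24).
  Combine with x ≡ 5 (mod 11): since gcd(24, 11) = 1, we get a unique residue mod 264.
    Write x = 16 + 24·t and substitute into x ≡ 5 (mod 11): 24·t ≡ 5 − 16 = -11 (mod 11).
    Reduce coefficients mod 11: 2·t ≡ 0 (mod 11).
    The inverse of 2 mod 11 is 6 (since 2·6 = 12 = 1·11 + 1), so t ≡ 6·0 = 0 ≡ 0 (mod 11).
    Then x = 16 + 24·0 = 16, valid modulo lcm(24, 11) = 264: x ≡ 16 (mod 264).
Verify: 16 mod 3 = 1 ✓, 16 mod 8 = 0 ✓, 16 mod 11 = 5 ✓.

x ≡ 16 (mod 264).


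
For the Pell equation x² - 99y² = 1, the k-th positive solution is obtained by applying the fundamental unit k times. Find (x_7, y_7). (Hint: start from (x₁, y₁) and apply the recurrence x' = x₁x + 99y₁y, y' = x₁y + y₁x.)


Step 1: Find the fundamental solution (x₁, y₁) of x² - 99y² = 1.
  Expand √99 as a continued fraction. a₀ = ⌊√99⌋ = 9; iterate m_{k+1} = d_k·a_k − m_k, d_{k+1} = (99 − m_{k+1}²)/d_k, a_{k+1} = ⌊(a₀ + m_{k+1})/d_{k+1}⌋ (starting m₀ = 0, d₀ = 1), with convergents p_k = a_k·p_{k-1} + p_{k-2}, q_k = a_k·q_{k-1} + q_{k-2} (p₋₁ = 1, q₋₁ = 0):
  k = 0: a₀ = 9; p₀/q₀ = 9/1; p₀² − 99·q₀² = 81 − 99 = -18.
  k = 1: m = 9, d = 18, a = ⌊(9 + 9)/18⌋ = 1; p/q = (1·9 + 1)/(1·1 + 0) = 10/1; p² − 99·q² = 100 − 99 = 1.
  The first convergent with p² − 99·q² = 1 gives the fundamental solution (x₁, y₁) = (10, 1).
Step 2: Apply the recurrence (x_{n+1}, y_{n+1}) = (x₁x_n + 99y₁y_n, x₁y_n + y₁x_n) repeatedly.
  From (x_1, y_1) = (10, 1): x_2 = 10·10 + 99·1·1 = 199; y_2 = 10·1 + 1·10 = 20.
  From (x_2, y_2) = (199, 20): x_3 = 10·199 + 99·1·20 = 3970; y_3 = 10·20 + 1·199 = 399.
  From (x_3, y_3) = (3970, 399): x_4 = 10·3970 + 99·1·399 = 79201; y_4 = 10·399 + 1·3970 = 7960.
  From (x_4, y_4) = (79201, 7960): x_5 = 10·79201 + 99·1·7960 = 1580050; y_5 = 10·7960 + 1·79201 = 158801.
  From (x_5, y_5) = (1580050, 158801): x_6 = 10·1580050 + 99·1·158801 = 31521799; y_6 = 10·158801 + 1·1580050 = 3168060.
  From (x_6, y_6) = (31521799, 3168060): x_7 = 10·31521799 + 99·1·3168060 = 628855930; y_7 = 10·3168060 + 1·31521799 = 63202399.
Step 3: Verify x_7² - 99·y_7² = 395459780696164900 - 395459780696164899 = 1 (should be 1). ✓

(x_1, y_1) = (10, 1); (x_7, y_7) = (628855930, 63202399).


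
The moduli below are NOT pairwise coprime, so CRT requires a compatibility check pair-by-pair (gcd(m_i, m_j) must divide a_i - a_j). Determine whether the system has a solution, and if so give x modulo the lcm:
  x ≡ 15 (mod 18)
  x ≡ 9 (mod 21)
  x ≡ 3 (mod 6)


Moduli 18, 21, 6 are not pairwise coprime, so CRT works modulo lcm(m_i) when all pairwise compatibility conditions hold.
Pairwise compatibility: gcd(m_i, m_j) must divide a_i - a_j for every pair.
Merge one congruence at a time:
  Start: x ≡ 15 (mod 18).
  Combine with x ≡ 9 (mod 21): gcd(18, 21) = 3; 9 - 15 = -6, which IS divisible by 3, so compatible.
    Write x = 15 + 18·t and substitute into x ≡ 9 (mod 21): 18·t ≡ 9 − 15 = -6 (mod 21).
    Divide the congruence (and modulus) by g = 3: 6·t ≡ -2 (mod 7).
    Reduce coefficients mod 7: 6·t ≡ 5 (mod 7).
    The inverse of 6 mod 7 is 6 (since 6·6 = 36 = 5·7 + 1), so t ≡ 6·5 = 30 ≡ 2 (mod 7).
    Then x = 15 + 18·2 = 51, valid modulo lcm(18, 21) = 126: x ≡ 51 (mod 126).
  Combine with x ≡ 3 (mod 6): gcd(126, 6) = 6; 3 - 51 = -48, which IS divisible by 6, so compatible.
    Write x = 51 + 126·t and substitute into x ≡ 3 (mod 6): 126·t ≡ 3 − 51 = -48 (mod 6).
    Divide the congruence (and modulus) by g = 6: 21·t ≡ -8 (mod 1).
    Modulo 1 every t works; take t = 0.
    Then x = 51 + 126·0 = 51, valid modulo lcm(126, 6) = 126: x ≡ 51 (mod 126).
Verify: 51 mod 18 = 15, 51 mod 21 = 9, 51 mod 6 = 3.

x ≡ 51 (mod 126).


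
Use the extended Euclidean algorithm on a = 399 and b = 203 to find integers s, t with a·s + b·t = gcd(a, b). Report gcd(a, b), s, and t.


Euclidean algorithm on (399, 203) — divide until remainder is 0:
  399 = 1 · 203 + 196
  203 = 1 · 196 + 7
  196 = 28 · 7 + 0
gcd(399, 203) = 7.
Track Bezout coefficients alongside the remainders: start with r₀ = 399 = a·1 + b·0 (s = 1, t = 0) and r₁ = 203 = a·0 + b·1 (s = 0, t = 1); each new remainder r_{k+1} = r_{k-1} − q_k·r_k inherits s_{k+1} = s_{k-1} − q_k·s_k, t_{k+1} = t_{k-1} − q_k·t_k, so r_k = a·s_k + b·t_k at every step:
  q = 1: r = 196, s = 1 − 1·0 = 1, t = 0 − 1·1 = -1  (check: 399·1 + 203·(-1) = 196)
  q = 1: r = 7, s = 0 − 1·1 = -1, t = 1 − 1·(-1) = 2  (check: 399·(-1) + 203·2 = 7)
The row with r = 7 (the gcd) gives the Bezout coefficients s = -1, t = 2.
Result: 399 · (-1) + 203 · (2) = 7.

gcd(399, 203) = 7; s = -1, t = 2 (check: 399·(-1) + 203·2 = 7).


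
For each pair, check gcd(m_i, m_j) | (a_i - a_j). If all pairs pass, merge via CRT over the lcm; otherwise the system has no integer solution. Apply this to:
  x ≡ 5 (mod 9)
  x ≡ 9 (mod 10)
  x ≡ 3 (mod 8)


Moduli 9, 10, 8 are not pairwise coprime, so CRT works modulo lcm(m_i) when all pairwise compatibility conditions hold.
Pairwise compatibility: gcd(m_i, m_j) must divide a_i - a_j for every pair.
Merge one congruence at a time:
  Start: x ≡ 5 (mod 9).
  Combine with x ≡ 9 (mod 10): gcd(9, 10) = 1; 9 - 5 = 4, which IS divisible by 1, so compatible.
    Write x = 5 + 9·t and substitute into x ≡ 9 (mod 10): 9·t ≡ 9 − 5 = 4 (mod 10).
    The inverse of 9 mod 10 is 9 (since 9·9 = 81 = 8·10 + 1), so t ≡ 9·4 = 36 ≡ 6 (mod 10).
    Then x = 5 + 9·6 = 59, valid modulo lcm(9, 10) = 90: x ≡ 59 (mod 90).
  Combine with x ≡ 3 (mod 8): gcd(90, 8) = 2; 3 - 59 = -56, which IS divisible by 2, so compatible.
    Write x = 59 + 90·t and substitute into x ≡ 3 (mod 8): 90·t ≡ 3 − 59 = -56 (mod 8).
    Divide the congruence (and modulus) by g = 2: 45·t ≡ -28 (mod 4).
    Reduce coefficients mod 4: 1·t ≡ 0 (mod 4).
    So t ≡ 0 (mod 4).
    Then x = 59 + 90·0 = 59, valid modulo lcm(90, 8) = 360: x ≡ 59 (mod 360).
Verify: 59 mod 9 = 5, 59 mod 10 = 9, 59 mod 8 = 3.

x ≡ 59 (mod 360).


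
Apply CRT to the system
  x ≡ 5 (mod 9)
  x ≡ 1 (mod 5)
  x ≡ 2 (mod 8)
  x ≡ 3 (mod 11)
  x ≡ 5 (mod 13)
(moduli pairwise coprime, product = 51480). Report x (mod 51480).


Product of moduli M = 9 · 5 · 8 · 11 · 13 = 51480.
Merge one congruence at a time:
  Start: x ≡ 5 (mod 9).
  Combine with x ≡ 1 (mod 5); new modulus lcm = 45.
    Write x = 5 + 9·t and substitute into x ≡ 1 (mod 5): 9·t ≡ 1 − 5 = -4 (mod 5).
    Reduce coefficients mod 5: 4·t ≡ 1 (mod 5).
    The inverse of 4 mod 5 is 4 (since 4·4 = 16 = 3·5 + 1), so t ≡ 4·1 = 4 ≡ 4 (mod 5).
    Then x = 5 + 9·4 = 41, valid modulo lcm(9, 5) = 45: x ≡ 41 (mod 45).
  Combine with x ≡ 2 (mod 8); new modulus lcm = 360.
    Write x = 41 + 45·t and substitute into x ≡ 2 (mod 8): 45·t ≡ 2 − 41 = -39 (mod 8).
    Reduce coefficients mod 8: 5·t ≡ 1 (mod 8).
    The inverse of 5 mod 8 is 5 (since 5·5 = 25 = 3·8 + 1), so t ≡ 5·1 = 5 ≡ 5 (mod 8).
    Then x = 41 + 45·5 = 266, valid modulo lcm(45, 8) = 360: x ≡ 266 (mod 360).
  Combine with x ≡ 3 (mod 11); new modulus lcm = 3960.
    Write x = 266 + 360·t and substitute into x ≡ 3 (mod 11): 360·t ≡ 3 − 266 = -263 (mod 11).
    Reduce coefficients mod 11: 8·t ≡ 1 (mod 11).
    The inverse of 8 mod 11 is 7 (since 8·7 = 56 = 5·11 + 1), so t ≡ 7·1 = 7 ≡ 7 (mod 11).
    Then x = 266 + 360·7 = 2786, valid modulo lcm(360, 11) = 3960: x ≡ 2786 (mod 3960).
  Combine with x ≡ 5 (mod 13); new modulus lcm = 51480.
    Write x = 2786 + 3960·t and substitute into x ≡ 5 (mod 13): 3960·t ≡ 5 − 2786 = -2781 (mod 13).
    Reduce coefficients mod 13: 8·t ≡ 1 (mod 13).
    The inverse of 8 mod 13 is 5 (since 8·5 = 40 = 3·13 + 1), so t ≡ 5·1 = 5 ≡ 5 (mod 13).
    Then x = 2786 + 3960·5 = 22586, valid modulo lcm(3960, 13) = 51480: x ≡ 22586 (mod 51480).
Verify against each original: 22586 mod 9 = 5, 22586 mod 5 = 1, 22586 mod 8 = 2, 22586 mod 11 = 3, 22586 mod 13 = 5.

x ≡ 22586 (mod 51480).


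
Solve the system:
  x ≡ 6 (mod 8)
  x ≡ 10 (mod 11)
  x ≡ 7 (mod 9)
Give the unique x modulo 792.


Moduli 8, 11, 9 are pairwise coprime; by CRT there is a unique solution modulo M = 8 · 11 · 9 = 792.
Solve pairwise, accumulating the modulus:
  Start with x ≡ 6 (mod 8).
  Combine with x ≡ 10 (mod 11): since gcd(8, 11) = 1, we get a unique residue mod 88.
    Write x = 6 + 8·t and substitute into x ≡ 10 (mod 11): 8·t ≡ 10 − 6 = 4 (mod 11).
    The inverse of 8 mod 11 is 7 (since 8·7 = 56 = 5·11 + 1), so t ≡ 7·4 = 28 ≡ 6 (mod 11).
    Then x = 6 + 8·6 = 54, valid modulo lcm(8, 11) = 88: x ≡ 54 (mod 88).
  Combine with x ≡ 7 (mod 9): since gcd(88, 9) = 1, we get a unique residue mod 792.
    Write x = 54 + 88·t and substitute into x ≡ 7 (mod 9): 88·t ≡ 7 − 54 = -47 (mod 9).
    Reduce coefficients mod 9: 7·t ≡ 7 (mod 9).
    The inverse of 7 mod 9 is 4 (since 7·4 = 28 = 3·9 + 1), so t ≡ 4·7 = 28 ≡ 1 (mod 9).
    Then x = 54 + 88·1 = 142, valid modulo lcm(88, 9) = 792: x ≡ 142 (mod 792).
Verify: 142 mod 8 = 6 ✓, 142 mod 11 = 10 ✓, 142 mod 9 = 7 ✓.

x ≡ 142 (mod 792).


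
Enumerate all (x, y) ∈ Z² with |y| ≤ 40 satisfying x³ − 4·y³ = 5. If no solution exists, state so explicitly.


The equation is x³ - 4y³ = 5. For fixed y, x³ = 4·y³ + 5, so a solution requires the RHS to be a perfect cube.
Strategy: iterate y from -40 to 40, compute RHS = 4·y³ + 5, and check whether it is a (positive or negative) perfect cube.
Check small values of y:
  y = 0: RHS = 5 is not a perfect cube.
  y = 1: RHS = 9 is not a perfect cube.
  y = -1: RHS = 1 = (1)³ ⇒ x = 1 works.
  y = 2: RHS = 37 is not a perfect cube.
  y = -2: RHS = -27 = (-3)³ ⇒ x = -3 works.
  y = 3: RHS = 113 is not a perfect cube.
  y = -3: RHS = -103 is not a perfect cube.
Continuing the search up to |y| = 40 finds no further solutions beyond those listed.
Collected solutions: (1, -1), (-3, -2).

Solutions (with |y| ≤ 40): (1, -1), (-3, -2).


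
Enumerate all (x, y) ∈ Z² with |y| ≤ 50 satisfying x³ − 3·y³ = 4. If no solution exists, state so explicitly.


The equation is x³ - 3y³ = 4. For fixed y, x³ = 3·y³ + 4, so a solution requires the RHS to be a perfect cube.
Strategy: iterate y from -50 to 50, compute RHS = 3·y³ + 4, and check whether it is a (positive or negative) perfect cube.
Check small values of y:
  y = 0: RHS = 4 is not a perfect cube.
  y = 1: RHS = 7 is not a perfect cube.
  y = -1: RHS = 1 = (1)³ ⇒ x = 1 works.
  y = 2: RHS = 28 is not a perfect cube.
  y = -2: RHS = -20 is not a perfect cube.
  y = 3: RHS = 85 is not a perfect cube.
  y = -3: RHS = -77 is not a perfect cube.
Continuing the search up to |y| = 50 finds no further solutions beyond those listed.
Collected solutions: (1, -1).

Solutions (with |y| ≤ 50): (1, -1).


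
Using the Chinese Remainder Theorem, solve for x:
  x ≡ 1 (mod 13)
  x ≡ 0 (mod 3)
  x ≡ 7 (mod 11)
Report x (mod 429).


Moduli 13, 3, 11 are pairwise coprime; by CRT there is a unique solution modulo M = 13 · 3 · 11 = 429.
Solve pairwise, accumulating the modulus:
  Start with x ≡ 1 (mod 13).
  Combine with x ≡ 0 (mod 3): since gcd(13, 3) = 1, we get a unique residue mod 39.
    Write x = 1 + 13·t and substitute into x ≡ 0 (mod 3): 13·t ≡ 0 − 1 = -1 (mod 3).
    Reduce coefficients mod 3: 1·t ≡ 2 (mod 3).
    So t ≡ 2 (mod 3).
    Then x = 1 + 13·2 = 27, valid modulo lcm(13, 3) = 39: x ≡ 27 (mod 39).
  Combine with x ≡ 7 (mod 11): since gcd(39, 11) = 1, we get a unique residue mod 429.
    Write x = 27 + 39·t and substitute into x ≡ 7 (mod 11): 39·t ≡ 7 − 27 = -20 (mod 11).
    Reduce coefficients mod 11: 6·t ≡ 2 (mod 11).
    The inverse of 6 mod 11 is 2 (since 6·2 = 12 = 1·11 + 1), so t ≡ 2·2 = 4 ≡ 4 (mod 11).
    Then x = 27 + 39·4 = 183, valid modulo lcm(39, 11) = 429: x ≡ 183 (mod 429).
Verify: 183 mod 13 = 1 ✓, 183 mod 3 = 0 ✓, 183 mod 11 = 7 ✓.

x ≡ 183 (mod 429).


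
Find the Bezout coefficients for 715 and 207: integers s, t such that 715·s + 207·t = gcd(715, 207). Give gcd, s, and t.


Euclidean algorithm on (715, 207) — divide until remainder is 0:
  715 = 3 · 207 + 94
  207 = 2 · 94 + 19
  94 = 4 · 19 + 18
  19 = 1 · 18 + 1
  18 = 18 · 1 + 0
gcd(715, 207) = 1.
Track Bezout coefficients alongside the remainders: start with r₀ = 715 = a·1 + b·0 (s = 1, t = 0) and r₁ = 207 = a·0 + b·1 (s = 0, t = 1); each new remainder r_{k+1} = r_{k-1} − q_k·r_k inherits s_{k+1} = s_{k-1} − q_k·s_k, t_{k+1} = t_{k-1} − q_k·t_k, so r_k = a·s_k + b·t_k at every step:
  q = 3: r = 94, s = 1 − 3·0 = 1, t = 0 − 3·1 = -3  (check: 715·1 + 207·(-3) = 94)
  q = 2: r = 19, s = 0 − 2·1 = -2, t = 1 − 2·(-3) = 7  (check: 715·(-2) + 207·7 = 19)
  q = 4: r = 18, s = 1 − 4·(-2) = 9, t = -3 − 4·7 = -31  (check: 715·9 + 207·(-31) = 18)
  q = 1: r = 1, s = -2 − 1·9 = -11, t = 7 − 1·(-31) = 38  (check: 715·(-11) + 207·38 = 1)
The row with r = 1 (the gcd) gives the Bezout coefficients s = -11, t = 38.
Result: 715 · (-11) + 207 · (38) = 1.

gcd(715, 207) = 1; s = -11, t = 38 (check: 715·(-11) + 207·38 = 1).


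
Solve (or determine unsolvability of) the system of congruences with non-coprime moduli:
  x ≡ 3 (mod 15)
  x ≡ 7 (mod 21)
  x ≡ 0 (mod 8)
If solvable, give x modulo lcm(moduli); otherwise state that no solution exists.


Moduli 15, 21, 8 are not pairwise coprime, so CRT works modulo lcm(m_i) when all pairwise compatibility conditions hold.
Pairwise compatibility: gcd(m_i, m_j) must divide a_i - a_j for every pair.
Merge one congruence at a time:
  Start: x ≡ 3 (mod 15).
  Combine with x ≡ 7 (mod 21): gcd(15, 21) = 3, and 7 - 3 = 4 is NOT divisible by 3.
    ⇒ system is inconsistent (no integer solution).

No solution (the system is inconsistent).


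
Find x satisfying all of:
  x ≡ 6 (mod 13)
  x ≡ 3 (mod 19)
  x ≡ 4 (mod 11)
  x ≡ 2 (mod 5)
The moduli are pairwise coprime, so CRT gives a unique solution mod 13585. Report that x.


Product of moduli M = 13 · 19 · 11 · 5 = 13585.
Merge one congruence at a time:
  Start: x ≡ 6 (mod 13).
  Combine with x ≡ 3 (mod 19); new modulus lcm = 247.
    Write x = 6 + 13·t and substitute into x ≡ 3 (mod 19): 13·t ≡ 3 − 6 = -3 (mod 19).
    Reduce coefficients mod 19: 13·t ≡ 16 (mod 19).
    The inverse of 13 mod 19 is 3 (since 13·3 = 39 = 2·19 + 1), so t ≡ 3·16 = 48 ≡ 10 (mod 19).
    Then x = 6 + 13·10 = 136, valid modulo lcm(13, 19) = 247: x ≡ 136 (mod 247).
  Combine with x ≡ 4 (mod 11); new modulus lcm = 2717.
    Write x = 136 + 247·t and substitute into x ≡ 4 (mod 11): 247·t ≡ 4 − 136 = -132 (mod 11).
    Reduce coefficients mod 11: 5·t ≡ 0 (mod 11).
    The inverse of 5 mod 11 is 9 (since 5·9 = 45 = 4·11 + 1), so t ≡ 9·0 = 0 ≡ 0 (mod 11).
    Then x = 136 + 247·0 = 136, valid modulo lcm(247, 11) = 2717: x ≡ 136 (mod 2717).
  Combine with x ≡ 2 (mod 5); new modulus lcm = 13585.
    Write x = 136 + 2717·t and substitute into x ≡ 2 (mod 5): 2717·t ≡ 2 − 136 = -134 (mod 5).
    Reduce coefficients mod 5: 2·t ≡ 1 (mod 5).
    The inverse of 2 mod 5 is 3 (since 2·3 = 6 = 1·5 + 1), so t ≡ 3·1 = 3 ≡ 3 (mod 5).
    Then x = 136 + 2717·3 = 8287, valid modulo lcm(2717, 5) = 13585: x ≡ 8287 (mod 13585).
Verify against each original: 8287 mod 13 = 6, 8287 mod 19 = 3, 8287 mod 11 = 4, 8287 mod 5 = 2.

x ≡ 8287 (mod 13585).


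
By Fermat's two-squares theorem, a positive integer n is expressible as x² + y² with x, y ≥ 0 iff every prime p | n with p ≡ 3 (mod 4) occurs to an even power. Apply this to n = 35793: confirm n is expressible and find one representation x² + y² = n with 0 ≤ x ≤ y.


Step 1: Factor n = 35793 = 3^2 · 41 · 97.
Step 2: Check the mod-4 condition on each prime factor: 3 ≡ 3 (mod 4), exponent 2 (must be even); 41 ≡ 1 (mod 4), exponent 1; 97 ≡ 1 (mod 4), exponent 1.
All primes ≡ 3 (mod 4) appear to even exponent (or don't appear), so by the two-squares theorem n IS expressible as a sum of two squares.
Step 3: Build a representation. Group n = k² · m with k = 3 and m = 41 · 97 = 3977 (a product of primes ≡ 1 (mod 4)); a representation of m scales to one of n via (k·x)² + (k·y)² = k²(x² + y²). Each prime p ≡ 1 (mod 4) is itself a sum of two squares; find a² by testing p − a² for a perfect square:
  41: 41 − 1² = 40, 41 − 2² = 37, 41 − 3² = 32, 41 − 4² = 25 = 5² ⇒ 41 = 4² + 5².
  97: 97 − 1² = 96, 97 − 2² = 93, 97 − 3² = 88, 97 − 4² = 81 = 9² ⇒ 97 = 4² + 9².
  Combine using the Brahmagupta–Fibonacci identity (a² + b²)(c² + d²) = (ac − bd)² + (ad + bc)² = (ac + bd)² + (ad − bc)²:
  41 · 97 = 3977: from (4² + 5²)(4² + 9²), take (4·4 − 5·9, 4·9 + 5·4) = (16 − 45, 36 + 20) = (-29, 56); dropping signs (only squares matter) gives (29, 56); check 29² + 56² = 841 + 3136 = 3977 ✓.
  Scale by k = 3: (3·29, 3·56) = (87, 168).
Step 4: Order so x ≤ y and verify: 87² + 168² = 7569 + 28224 = 35793 = n. ✓

n = 35793 = 87² + 168² (one valid representation with x ≤ y).


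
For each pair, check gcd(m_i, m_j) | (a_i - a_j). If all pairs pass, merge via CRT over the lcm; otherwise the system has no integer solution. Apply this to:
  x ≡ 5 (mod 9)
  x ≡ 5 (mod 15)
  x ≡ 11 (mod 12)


Moduli 9, 15, 12 are not pairwise coprime, so CRT works modulo lcm(m_i) when all pairwise compatibility conditions hold.
Pairwise compatibility: gcd(m_i, m_j) must divide a_i - a_j for every pair.
Merge one congruence at a time:
  Start: x ≡ 5 (mod 9).
  Combine with x ≡ 5 (mod 15): gcd(9, 15) = 3; 5 - 5 = 0, which IS divisible by 3, so compatible.
    Write x = 5 + 9·t and substitute into x ≡ 5 (mod 15): 9·t ≡ 5 − 5 = 0 (mod 15).
    Divide the congruence (and modulus) by g = 3: 3·t ≡ 0 (mod 5).
    The inverse of 3 mod 5 is 2 (since 3·2 = 6 = 1·5 + 1), so t ≡ 2·0 = 0 ≡ 0 (mod 5).
    Then x = 5 + 9·0 = 5, valid modulo lcm(9, 15) = 45: x ≡ 5 (mod 45).
  Combine with x ≡ 11 (mod 12): gcd(45, 12) = 3; 11 - 5 = 6, which IS divisible by 3, so compatible.
    Write x = 5 + 45·t and substitute into x ≡ 11 (mod 12): 45·t ≡ 11 − 5 = 6 (mod 12).
    Divide the congruence (and modulus) by g = 3: 15·t ≡ 2 (mod 4).
    Reduce coefficients mod 4: 3·t ≡ 2 (mod 4).
    The inverse of 3 mod 4 is 3 (since 3·3 = 9 = 2·4 + 1), so t ≡ 3·2 = 6 ≡ 2 (mod 4).
    Then x = 5 + 45·2 = 95, valid modulo lcm(45, 12) = 180: x ≡ 95 (mod 180).
Verify: 95 mod 9 = 5, 95 mod 15 = 5, 95 mod 12 = 11.

x ≡ 95 (mod 180).


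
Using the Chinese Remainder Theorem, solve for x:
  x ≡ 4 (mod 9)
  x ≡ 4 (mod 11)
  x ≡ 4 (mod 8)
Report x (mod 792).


Moduli 9, 11, 8 are pairwise coprime; by CRT there is a unique solution modulo M = 9 · 11 · 8 = 792.
Solve pairwise, accumulating the modulus:
  Start with x ≡ 4 (mod 9).
  Combine with x ≡ 4 (mod 11): since gcd(9, 11) = 1, we get a unique residue mod 99.
    Write x = 4 + 9·t and substitute into x ≡ 4 (mod 11): 9·t ≡ 4 − 4 = 0 (mod 11).
    The inverse of 9 mod 11 is 5 (since 9·5 = 45 = 4·11 + 1), so t ≡ 5·0 = 0 ≡ 0 (mod 11).
    Then x = 4 + 9·0 = 4, valid modulo lcm(9, 11) = 99: x ≡ 4 (mod 99).
  Combine with x ≡ 4 (mod 8): since gcd(99, 8) = 1, we get a unique residue mod 792.
    Write x = 4 + 99·t and substitute into x ≡ 4 (mod 8): 99·t ≡ 4 − 4 = 0 (mod 8).
    Reduce coefficients mod 8: 3·t ≡ 0 (mod 8).
    The inverse of 3 mod 8 is 3 (since 3·3 = 9 = 1·8 + 1), so t ≡ 3·0 = 0 ≡ 0 (mod 8).
    Then x = 4 + 99·0 = 4, valid modulo lcm(99, 8) = 792: x ≡ 4 (mod 792).
Verify: 4 mod 9 = 4 ✓, 4 mod 11 = 4 ✓, 4 mod 8 = 4 ✓.

x ≡ 4 (mod 792).


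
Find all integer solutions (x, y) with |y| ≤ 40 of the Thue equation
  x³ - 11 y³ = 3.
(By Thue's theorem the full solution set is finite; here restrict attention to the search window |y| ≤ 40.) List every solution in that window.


The equation is x³ - 11y³ = 3. For fixed y, x³ = 11·y³ + 3, so a solution requires the RHS to be a perfect cube.
Strategy: iterate y from -40 to 40, compute RHS = 11·y³ + 3, and check whether it is a (positive or negative) perfect cube.
Check small values of y:
  y = 0: RHS = 3 is not a perfect cube.
  y = 1: RHS = 14 is not a perfect cube.
  y = -1: RHS = -8 = (-2)³ ⇒ x = -2 works.
  y = 2: RHS = 91 is not a perfect cube.
  y = -2: RHS = -85 is not a perfect cube.
  y = 3: RHS = 300 is not a perfect cube.
  y = -3: RHS = -294 is not a perfect cube.
Continuing the search up to |y| = 40 finds no further solutions beyond those listed.
Collected solutions: (-2, -1).

Solutions (with |y| ≤ 40): (-2, -1).


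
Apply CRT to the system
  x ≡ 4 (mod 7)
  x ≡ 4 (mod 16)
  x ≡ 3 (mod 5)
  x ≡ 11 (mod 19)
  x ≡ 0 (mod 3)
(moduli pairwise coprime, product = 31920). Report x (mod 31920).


Product of moduli M = 7 · 16 · 5 · 19 · 3 = 31920.
Merge one congruence at a time:
  Start: x ≡ 4 (mod 7).
  Combine with x ≡ 4 (mod 16); new modulus lcm = 112.
    Write x = 4 + 7·t and substitute into x ≡ 4 (mod 16): 7·t ≡ 4 − 4 = 0 (mod 16).
    The inverse of 7 mod 16 is 7 (since 7·7 = 49 = 3·16 + 1), so t ≡ 7·0 = 0 ≡ 0 (mod 16).
    Then x = 4 + 7·0 = 4, valid modulo lcm(7, 16) = 112: x ≡ 4 (mod 112).
  Combine with x ≡ 3 (mod 5); new modulus lcm = 560.
    Write x = 4 + 112·t and substitute into x ≡ 3 (mod 5): 112·t ≡ 3 − 4 = -1 (mod 5).
    Reduce coefficients mod 5: 2·t ≡ 4 (mod 5).
    The inverse of 2 mod 5 is 3 (since 2·3 = 6 = 1·5 + 1), so t ≡ 3·4 = 12 ≡ 2 (mod 5).
    Then x = 4 + 112·2 = 228, valid modulo lcm(112, 5) = 560: x ≡ 228 (mod 560).
  Combine with x ≡ 11 (mod 19); new modulus lcm = 10640.
    Write x = 228 + 560·t and substitute into x ≡ 11 (mod 19): 560·t ≡ 11 − 228 = -217 (mod 19).
    Reduce coefficients mod 19: 9·t ≡ 11 (mod 19).
    The inverse of 9 mod 19 is 17 (since 9·17 = 153 = 8·19 + 1), so t ≡ 17·11 = 187 ≡ 16 (mod 19).
    Then x = 228 + 560·16 = 9188, valid modulo lcm(560, 19) = 10640: x ≡ 9188 (mod 10640).
  Combine with x ≡ 0 (mod 3); new modulus lcm = 31920.
    Write x = 9188 + 10640·t and substitute into x ≡ 0 (mod 3): 10640·t ≡ 0 − 9188 = -9188 (mod 3).
    Reduce coefficients mod 3: 2·t ≡ 1 (mod 3).
    The inverse of 2 mod 3 is 2 (since 2·2 = 4 = 1·3 + 1), so t ≡ 2·1 = 2 ≡ 2 (mod 3).
    Then x = 9188 + 10640·2 = 30468, valid modulo lcm(10640, 3) = 31920: x ≡ 30468 (mod 31920).
Verify against each original: 30468 mod 7 = 4, 30468 mod 16 = 4, 30468 mod 5 = 3, 30468 mod 19 = 11, 30468 mod 3 = 0.

x ≡ 30468 (mod 31920).


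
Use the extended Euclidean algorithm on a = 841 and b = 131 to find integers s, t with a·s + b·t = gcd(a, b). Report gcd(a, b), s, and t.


Euclidean algorithm on (841, 131) — divide until remainder is 0:
  841 = 6 · 131 + 55
  131 = 2 · 55 + 21
  55 = 2 · 21 + 13
  21 = 1 · 13 + 8
  13 = 1 · 8 + 5
  8 = 1 · 5 + 3
  5 = 1 · 3 + 2
  3 = 1 · 2 + 1
  2 = 2 · 1 + 0
gcd(841, 131) = 1.
Track Bezout coefficients alongside the remainders: start with r₀ = 841 = a·1 + b·0 (s = 1, t = 0) and r₁ = 131 = a·0 + b·1 (s = 0, t = 1); each new remainder r_{k+1} = r_{k-1} − q_k·r_k inherits s_{k+1} = s_{k-1} − q_k·s_k, t_{k+1} = t_{k-1} − q_k·t_k, so r_k = a·s_k + b·t_k at every step:
  q = 6: r = 55, s = 1 − 6·0 = 1, t = 0 − 6·1 = -6  (check: 841·1 + 131·(-6) = 55)
  q = 2: r = 21, s = 0 − 2·1 = -2, t = 1 − 2·(-6) = 13  (check: 841·(-2) + 131·13 = 21)
  q = 2: r = 13, s = 1 − 2·(-2) = 5, t = -6 − 2·13 = -32  (check: 841·5 + 131·(-32) = 13)
  q = 1: r = 8, s = -2 − 1·5 = -7, t = 13 − 1·(-32) = 45  (check: 841·(-7) + 131·45 = 8)
  q = 1: r = 5, s = 5 − 1·(-7) = 12, t = -32 − 1·45 = -77  (check: 841·12 + 131·(-77) = 5)
  q = 1: r = 3, s = -7 − 1·12 = -19, t = 45 − 1·(-77) = 122  (check: 841·(-19) + 131·122 = 3)
  q = 1: r = 2, s = 12 − 1·(-19) = 31, t = -77 − 1·122 = -199  (check: 841·31 + 131·(-199) = 2)
  q = 1: r = 1, s = -19 − 1·31 = -50, t = 122 − 1·(-199) = 321  (check: 841·(-50) + 131·321 = 1)
The row with r = 1 (the gcd) gives the Bezout coefficients s = -50, t = 321.
Result: 841 · (-50) + 131 · (321) = 1.

gcd(841, 131) = 1; s = -50, t = 321 (check: 841·(-50) + 131·321 = 1).


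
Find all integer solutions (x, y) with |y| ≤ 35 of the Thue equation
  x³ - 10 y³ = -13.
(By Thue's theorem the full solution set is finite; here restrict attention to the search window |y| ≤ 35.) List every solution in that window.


The equation is x³ - 10y³ = -13. For fixed y, x³ = 10·y³ − 13, so a solution requires the RHS to be a perfect cube.
Strategy: iterate y from -35 to 35, compute RHS = 10·y³ − 13, and check whether it is a (positive or negative) perfect cube.
Check small values of y:
  y = 0: RHS = -13 is not a perfect cube.
  y = 1: RHS = -3 is not a perfect cube.
  y = -1: RHS = -23 is not a perfect cube.
  y = 2: RHS = 67 is not a perfect cube.
  y = -2: RHS = -93 is not a perfect cube.
  y = 3: RHS = 257 is not a perfect cube.
  y = -3: RHS = -283 is not a perfect cube.
Continuing the search up to |y| = 35 finds no solutions either.
No (x, y) in the scanned range satisfies the equation.

No integer solutions with |y| ≤ 35.


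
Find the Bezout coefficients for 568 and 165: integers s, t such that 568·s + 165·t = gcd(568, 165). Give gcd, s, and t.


Euclidean algorithm on (568, 165) — divide until remainder is 0:
  568 = 3 · 165 + 73
  165 = 2 · 73 + 19
  73 = 3 · 19 + 16
  19 = 1 · 16 + 3
  16 = 5 · 3 + 1
  3 = 3 · 1 + 0
gcd(568, 165) = 1.
Track Bezout coefficients alongside the remainders: start with r₀ = 568 = a·1 + b·0 (s = 1, t = 0) and r₁ = 165 = a·0 + b·1 (s = 0, t = 1); each new remainder r_{k+1} = r_{k-1} − q_k·r_k inherits s_{k+1} = s_{k-1} − q_k·s_k, t_{k+1} = t_{k-1} − q_k·t_k, so r_k = a·s_k + b·t_k at every step:
  q = 3: r = 73, s = 1 − 3·0 = 1, t = 0 − 3·1 = -3  (check: 568·1 + 165·(-3) = 73)
  q = 2: r = 19, s = 0 − 2·1 = -2, t = 1 − 2·(-3) = 7  (check: 568·(-2) + 165·7 = 19)
  q = 3: r = 16, s = 1 − 3·(-2) = 7, t = -3 − 3·7 = -24  (check: 568·7 + 165·(-24) = 16)
  q = 1: r = 3, s = -2 − 1·7 = -9, t = 7 − 1·(-24) = 31  (check: 568·(-9) + 165·31 = 3)
  q = 5: r = 1, s = 7 − 5·(-9) = 52, t = -24 − 5·31 = -179  (check: 568·52 + 165·(-179) = 1)
The row with r = 1 (the gcd) gives the Bezout coefficients s = 52, t = -179.
Result: 568 · (52) + 165 · (-179) = 1.

gcd(568, 165) = 1; s = 52, t = -179 (check: 568·52 + 165·(-179) = 1).


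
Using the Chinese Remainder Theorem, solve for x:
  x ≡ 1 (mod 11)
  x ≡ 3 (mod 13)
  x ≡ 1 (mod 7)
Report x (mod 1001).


Moduli 11, 13, 7 are pairwise coprime; by CRT there is a unique solution modulo M = 11 · 13 · 7 = 1001.
Solve pairwise, accumulating the modulus:
  Start with x ≡ 1 (mod 11).
  Combine with x ≡ 3 (mod 13): since gcd(11, 13) = 1, we get a unique residue mod 143.
    Write x = 1 + 11·t and substitute into x ≡ 3 (mod 13): 11·t ≡ 3 − 1 = 2 (mod 13).
    The inverse of 11 mod 13 is 6 (since 11·6 = 66 = 5·13 + 1), so t ≡ 6·2 = 12 ≡ 12 (mod 13).
    Then x = 1 + 11·12 = 133, valid modulo lcm(11, 13) = 143: x ≡ 133 (mod 143).
  Combine with x ≡ 1 (mod 7): since gcd(143, 7) = 1, we get a unique residue mod 1001.
    Write x = 133 + 143·t and substitute into x ≡ 1 (mod 7): 143·t ≡ 1 − 133 = -132 (mod 7).
    Reduce coefficients mod 7: 3·t ≡ 1 (mod 7).
    The inverse of 3 mod 7 is 5 (since 3·5 = 15 = 2·7 + 1), so t ≡ 5·1 = 5 ≡ 5 (mod 7).
    Then x = 133 + 143·5 = 848, valid modulo lcm(143, 7) = 1001: x ≡ 848 (mod 1001).
Verify: 848 mod 11 = 1 ✓, 848 mod 13 = 3 ✓, 848 mod 7 = 1 ✓.

x ≡ 848 (mod 1001).
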